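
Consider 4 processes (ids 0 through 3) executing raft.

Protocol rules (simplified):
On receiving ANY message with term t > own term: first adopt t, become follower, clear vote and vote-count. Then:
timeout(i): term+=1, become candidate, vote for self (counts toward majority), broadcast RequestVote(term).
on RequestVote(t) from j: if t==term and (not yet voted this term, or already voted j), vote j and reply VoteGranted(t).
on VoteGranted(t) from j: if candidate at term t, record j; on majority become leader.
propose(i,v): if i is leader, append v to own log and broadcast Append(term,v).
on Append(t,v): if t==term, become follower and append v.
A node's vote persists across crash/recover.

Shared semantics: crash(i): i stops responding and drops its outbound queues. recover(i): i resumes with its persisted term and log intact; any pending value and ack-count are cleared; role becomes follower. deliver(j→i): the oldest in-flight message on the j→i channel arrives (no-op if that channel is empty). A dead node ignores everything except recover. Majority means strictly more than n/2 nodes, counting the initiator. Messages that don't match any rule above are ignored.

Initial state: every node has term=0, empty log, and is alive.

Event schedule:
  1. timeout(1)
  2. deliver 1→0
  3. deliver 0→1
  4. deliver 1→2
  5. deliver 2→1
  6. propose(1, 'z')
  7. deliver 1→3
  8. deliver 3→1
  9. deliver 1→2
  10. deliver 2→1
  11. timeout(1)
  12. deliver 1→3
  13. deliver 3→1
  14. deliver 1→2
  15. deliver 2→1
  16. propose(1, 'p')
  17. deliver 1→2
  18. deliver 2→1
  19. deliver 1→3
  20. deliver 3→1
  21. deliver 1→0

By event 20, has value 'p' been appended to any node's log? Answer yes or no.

1. timeout(1):  <1:cand t1 ->
2. deliver 1→0:  <0:foll t1 ->
3. deliver 0→1:  nop
4. deliver 1→2:  <2:foll t1 ->
5. deliver 2→1:  <1:lead t1 ->
6. propose(1,'z'):  <1:lead t1 z>
7. deliver 1→3:  <3:foll t1 ->
8. deliver 3→1:  nop
9. deliver 1→2:  <2:foll t1 z>
10. deliver 2→1:  nop
11. timeout(1):  <1:cand t2 z>
12. deliver 1→3:  <3:foll t1 z>
13. deliver 3→1:  nop
14. deliver 1→2:  <2:foll t2 z>
15. deliver 2→1:  nop
16. propose(1,'p'):  nop
17. deliver 1→2:  nop
18. deliver 2→1:  nop
19. deliver 1→3:  <3:foll t2 z>
20. deliver 3→1:  <1:lead t2 z>

no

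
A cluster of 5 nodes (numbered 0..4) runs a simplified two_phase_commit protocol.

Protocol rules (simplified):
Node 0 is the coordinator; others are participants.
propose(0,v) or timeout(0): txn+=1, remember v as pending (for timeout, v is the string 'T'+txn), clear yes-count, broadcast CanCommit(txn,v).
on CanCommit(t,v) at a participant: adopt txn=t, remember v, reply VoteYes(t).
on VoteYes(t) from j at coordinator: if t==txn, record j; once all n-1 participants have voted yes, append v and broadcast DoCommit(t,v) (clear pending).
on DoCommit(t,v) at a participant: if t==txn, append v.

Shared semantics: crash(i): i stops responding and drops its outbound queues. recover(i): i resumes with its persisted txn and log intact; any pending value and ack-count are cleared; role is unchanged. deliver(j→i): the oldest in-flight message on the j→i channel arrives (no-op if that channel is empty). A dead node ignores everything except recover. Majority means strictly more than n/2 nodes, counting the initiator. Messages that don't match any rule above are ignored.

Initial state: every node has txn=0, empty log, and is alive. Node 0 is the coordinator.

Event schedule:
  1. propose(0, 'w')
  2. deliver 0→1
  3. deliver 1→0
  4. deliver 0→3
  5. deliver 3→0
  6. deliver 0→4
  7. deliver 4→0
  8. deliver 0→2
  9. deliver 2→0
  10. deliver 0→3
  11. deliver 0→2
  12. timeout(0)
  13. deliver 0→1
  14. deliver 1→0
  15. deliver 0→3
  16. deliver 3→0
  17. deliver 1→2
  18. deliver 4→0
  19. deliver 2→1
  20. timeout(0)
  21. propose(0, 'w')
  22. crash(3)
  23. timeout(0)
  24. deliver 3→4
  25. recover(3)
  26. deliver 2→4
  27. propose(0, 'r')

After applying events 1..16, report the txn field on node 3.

2

e1 propose(0,'w'): 0[coor,t=1,-]
e2 deliver 0→1: 1[part,t=1,-]
e3 deliver 1→0: ·
e4 deliver 0→3: 3[part,t=1,-]
e5 deliver 3→0: ·
e6 deliver 0→4: 4[part,t=1,-]
e7 deliver 4→0: ·
e8 deliver 0→2: 2[part,t=1,-]
e9 deliver 2→0: 0[coor,t=1,w]
e10 deliver 0→3: 3[part,t=1,w]
e11 deliver 0→2: 2[part,t=1,w]
e12 timeout(0): 0[coor,t=2,w]
e13 deliver 0→1: 1[part,t=1,w]
e14 deliver 1→0: ·
e15 deliver 0→3: 3[part,t=2,w]
e16 deliver 3→0: ·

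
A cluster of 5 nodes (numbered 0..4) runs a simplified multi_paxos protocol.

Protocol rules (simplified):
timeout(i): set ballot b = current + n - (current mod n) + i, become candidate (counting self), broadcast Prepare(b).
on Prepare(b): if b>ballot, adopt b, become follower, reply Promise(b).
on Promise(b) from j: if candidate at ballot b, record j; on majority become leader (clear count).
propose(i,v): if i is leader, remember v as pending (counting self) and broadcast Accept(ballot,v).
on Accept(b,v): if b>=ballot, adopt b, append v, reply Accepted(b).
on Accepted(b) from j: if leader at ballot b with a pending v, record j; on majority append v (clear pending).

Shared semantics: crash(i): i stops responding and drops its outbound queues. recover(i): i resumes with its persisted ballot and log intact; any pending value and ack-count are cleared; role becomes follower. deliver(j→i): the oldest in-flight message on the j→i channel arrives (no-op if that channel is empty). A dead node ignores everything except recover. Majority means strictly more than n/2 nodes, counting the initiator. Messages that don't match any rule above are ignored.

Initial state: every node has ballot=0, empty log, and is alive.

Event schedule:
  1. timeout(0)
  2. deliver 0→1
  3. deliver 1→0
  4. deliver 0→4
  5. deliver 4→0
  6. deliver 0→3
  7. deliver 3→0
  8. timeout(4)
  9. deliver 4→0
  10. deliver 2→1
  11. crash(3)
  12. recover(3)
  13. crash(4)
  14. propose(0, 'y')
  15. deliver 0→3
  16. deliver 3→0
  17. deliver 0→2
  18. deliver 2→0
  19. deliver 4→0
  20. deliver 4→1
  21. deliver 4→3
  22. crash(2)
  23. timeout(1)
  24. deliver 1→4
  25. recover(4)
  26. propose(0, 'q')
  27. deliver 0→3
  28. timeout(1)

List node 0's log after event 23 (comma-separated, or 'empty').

empty

1. timeout(0):  <0:cand b5 ->
2. deliver 0→1:  <1:foll b5 ->
3. deliver 1→0:  nop
4. deliver 0→4:  <4:foll b5 ->
5. deliver 4→0:  <0:lead b5 ->
6. deliver 0→3:  <3:foll b5 ->
7. deliver 3→0:  nop
8. timeout(4):  <4:cand b14 ->
9. deliver 4→0:  <0:foll b14 ->
10. deliver 2→1:  nop
11. crash(3):  <3:✗foll b5 ->
12. recover(3):  <3:foll b5 ->
13. crash(4):  <4:✗cand b14 ->
14. propose(0,'y'):  nop
15. deliver 0→3:  nop
16. deliver 3→0:  nop
17. deliver 0→2:  <2:foll b5 ->
18. deliver 2→0:  nop
19. deliver 4→0:  nop
20. deliver 4→1:  nop
21. deliver 4→3:  nop
22. crash(2):  <2:✗foll b5 ->
23. timeout(1):  <1:cand b11 ->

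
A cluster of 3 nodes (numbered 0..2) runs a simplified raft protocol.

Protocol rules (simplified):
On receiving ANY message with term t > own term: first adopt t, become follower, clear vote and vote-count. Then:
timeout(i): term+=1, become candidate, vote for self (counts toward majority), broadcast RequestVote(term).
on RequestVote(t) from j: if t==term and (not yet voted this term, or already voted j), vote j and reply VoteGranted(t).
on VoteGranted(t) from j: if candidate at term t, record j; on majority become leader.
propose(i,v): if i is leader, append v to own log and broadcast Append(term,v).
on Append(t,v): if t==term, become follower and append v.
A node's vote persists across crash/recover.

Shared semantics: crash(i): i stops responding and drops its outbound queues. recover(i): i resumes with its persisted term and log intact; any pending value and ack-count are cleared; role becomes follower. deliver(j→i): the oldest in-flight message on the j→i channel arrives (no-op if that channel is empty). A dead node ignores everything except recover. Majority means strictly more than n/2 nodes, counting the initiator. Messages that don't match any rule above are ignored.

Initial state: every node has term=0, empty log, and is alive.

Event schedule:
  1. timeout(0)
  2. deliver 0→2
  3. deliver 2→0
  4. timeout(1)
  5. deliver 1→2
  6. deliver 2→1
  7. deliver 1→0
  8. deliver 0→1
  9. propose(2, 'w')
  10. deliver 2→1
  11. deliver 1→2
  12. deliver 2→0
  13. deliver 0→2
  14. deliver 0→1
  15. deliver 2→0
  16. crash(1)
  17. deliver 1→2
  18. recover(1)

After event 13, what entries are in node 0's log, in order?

step 1 timeout(0): 0={cand,t=1,log=-}
step 2 deliver 0→2: 2={foll,t=1,log=-}
step 3 deliver 2→0: 0={lead,t=1,log=-}
step 4 timeout(1): 1={cand,t=1,log=-}
step 5 deliver 1→2: —
step 6 deliver 2→1: —
step 7 deliver 1→0: —
step 8 deliver 0→1: —
step 9 propose(2,'w'): —
step 10 deliver 2→1: —
step 11 deliver 1→2: —
step 12 deliver 2→0: —
step 13 deliver 0→2: —

empty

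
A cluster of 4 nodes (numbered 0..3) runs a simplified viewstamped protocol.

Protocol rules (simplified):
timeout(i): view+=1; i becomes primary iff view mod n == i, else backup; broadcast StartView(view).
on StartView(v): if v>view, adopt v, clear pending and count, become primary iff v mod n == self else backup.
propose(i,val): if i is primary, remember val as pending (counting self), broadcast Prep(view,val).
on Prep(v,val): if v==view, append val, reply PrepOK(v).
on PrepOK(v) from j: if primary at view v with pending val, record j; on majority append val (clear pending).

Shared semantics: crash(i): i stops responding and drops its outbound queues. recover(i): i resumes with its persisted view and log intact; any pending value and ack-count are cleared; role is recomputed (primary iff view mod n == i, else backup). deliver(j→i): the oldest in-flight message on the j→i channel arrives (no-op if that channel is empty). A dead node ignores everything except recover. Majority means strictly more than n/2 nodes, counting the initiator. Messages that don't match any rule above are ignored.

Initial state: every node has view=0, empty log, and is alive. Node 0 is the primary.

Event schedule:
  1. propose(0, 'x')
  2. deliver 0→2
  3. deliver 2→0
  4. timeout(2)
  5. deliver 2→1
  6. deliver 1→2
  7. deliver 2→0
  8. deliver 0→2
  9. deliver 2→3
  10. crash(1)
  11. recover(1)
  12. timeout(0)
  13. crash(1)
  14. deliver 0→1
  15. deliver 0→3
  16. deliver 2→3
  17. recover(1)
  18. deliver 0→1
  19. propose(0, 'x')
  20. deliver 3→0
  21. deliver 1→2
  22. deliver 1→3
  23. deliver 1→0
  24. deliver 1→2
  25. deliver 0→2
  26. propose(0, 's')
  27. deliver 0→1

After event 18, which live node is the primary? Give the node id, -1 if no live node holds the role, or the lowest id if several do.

1

step 1 propose(0,'x'): —
step 2 deliver 0→2: 2={back,v=0,log=x}
step 3 deliver 2→0: —
step 4 timeout(2): 2={back,v=1,log=x}
step 5 deliver 2→1: 1={prim,v=1,log=-}
step 6 deliver 1→2: —
step 7 deliver 2→0: 0={back,v=1,log=-}
step 8 deliver 0→2: —
step 9 deliver 2→3: 3={back,v=1,log=-}
step 10 crash(1): 1={✗prim,v=1,log=-}
step 11 recover(1): 1={prim,v=1,log=-}
step 12 timeout(0): 0={back,v=2,log=-}
step 13 crash(1): 1={✗prim,v=1,log=-}
step 14 deliver 0→1: —
step 15 deliver 0→3: —
step 16 deliver 2→3: —
step 17 recover(1): 1={prim,v=1,log=-}
step 18 deliver 0→1: —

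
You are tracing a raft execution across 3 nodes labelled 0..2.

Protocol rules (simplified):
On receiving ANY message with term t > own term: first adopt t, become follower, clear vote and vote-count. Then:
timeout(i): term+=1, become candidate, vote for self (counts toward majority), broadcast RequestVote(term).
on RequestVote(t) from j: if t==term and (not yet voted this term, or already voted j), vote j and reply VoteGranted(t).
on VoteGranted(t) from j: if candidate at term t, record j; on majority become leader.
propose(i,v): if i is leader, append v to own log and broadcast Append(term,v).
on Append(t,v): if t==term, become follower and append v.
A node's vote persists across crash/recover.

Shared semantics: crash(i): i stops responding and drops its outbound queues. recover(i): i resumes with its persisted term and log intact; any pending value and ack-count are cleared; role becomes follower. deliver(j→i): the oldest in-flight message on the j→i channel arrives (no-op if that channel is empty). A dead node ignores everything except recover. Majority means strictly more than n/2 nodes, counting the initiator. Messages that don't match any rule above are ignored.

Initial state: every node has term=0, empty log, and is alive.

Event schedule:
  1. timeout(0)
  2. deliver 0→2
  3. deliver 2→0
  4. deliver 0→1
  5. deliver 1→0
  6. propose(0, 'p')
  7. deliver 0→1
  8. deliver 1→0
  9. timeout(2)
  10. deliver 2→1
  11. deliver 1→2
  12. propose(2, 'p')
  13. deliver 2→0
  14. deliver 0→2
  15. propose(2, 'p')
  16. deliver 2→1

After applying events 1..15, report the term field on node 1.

1. timeout(0):  <0:cand t1 ->
2. deliver 0→2:  <2:foll t1 ->
3. deliver 2→0:  <0:lead t1 ->
4. deliver 0→1:  <1:foll t1 ->
5. deliver 1→0:  nop
6. propose(0,'p'):  <0:lead t1 p>
7. deliver 0→1:  <1:foll t1 p>
8. deliver 1→0:  nop
9. timeout(2):  <2:cand t2 ->
10. deliver 2→1:  <1:foll t2 p>
11. deliver 1→2:  <2:lead t2 ->
12. propose(2,'p'):  <2:lead t2 p>
13. deliver 2→0:  <0:foll t2 p>
14. deliver 0→2:  nop
15. propose(2,'p'):  <2:lead t2 p,p>

2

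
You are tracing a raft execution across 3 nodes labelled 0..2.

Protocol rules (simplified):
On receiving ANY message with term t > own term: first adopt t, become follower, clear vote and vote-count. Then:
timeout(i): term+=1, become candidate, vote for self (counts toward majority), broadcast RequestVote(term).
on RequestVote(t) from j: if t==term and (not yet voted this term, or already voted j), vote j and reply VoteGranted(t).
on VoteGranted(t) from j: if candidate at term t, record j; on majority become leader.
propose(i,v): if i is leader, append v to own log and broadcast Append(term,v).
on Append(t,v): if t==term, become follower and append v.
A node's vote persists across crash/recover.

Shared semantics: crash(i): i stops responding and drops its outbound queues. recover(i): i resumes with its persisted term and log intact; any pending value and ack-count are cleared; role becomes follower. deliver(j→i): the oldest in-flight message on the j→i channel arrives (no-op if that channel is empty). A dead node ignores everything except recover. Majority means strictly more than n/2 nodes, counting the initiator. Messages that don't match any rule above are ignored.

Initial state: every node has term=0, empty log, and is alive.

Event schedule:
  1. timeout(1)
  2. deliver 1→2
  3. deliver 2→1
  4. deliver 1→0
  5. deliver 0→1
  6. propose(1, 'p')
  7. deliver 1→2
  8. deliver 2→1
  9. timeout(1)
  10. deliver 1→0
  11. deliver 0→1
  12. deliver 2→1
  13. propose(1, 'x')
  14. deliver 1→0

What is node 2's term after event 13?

step 1 timeout(1): 1={cand,t=1,log=-}
step 2 deliver 1→2: 2={foll,t=1,log=-}
step 3 deliver 2→1: 1={lead,t=1,log=-}
step 4 deliver 1→0: 0={foll,t=1,log=-}
step 5 deliver 0→1: —
step 6 propose(1,'p'): 1={lead,t=1,log=p}
step 7 deliver 1→2: 2={foll,t=1,log=p}
step 8 deliver 2→1: —
step 9 timeout(1): 1={cand,t=2,log=p}
step 10 deliver 1→0: 0={foll,t=1,log=p}
step 11 deliver 0→1: —
step 12 deliver 2→1: —
step 13 propose(1,'x'): —

1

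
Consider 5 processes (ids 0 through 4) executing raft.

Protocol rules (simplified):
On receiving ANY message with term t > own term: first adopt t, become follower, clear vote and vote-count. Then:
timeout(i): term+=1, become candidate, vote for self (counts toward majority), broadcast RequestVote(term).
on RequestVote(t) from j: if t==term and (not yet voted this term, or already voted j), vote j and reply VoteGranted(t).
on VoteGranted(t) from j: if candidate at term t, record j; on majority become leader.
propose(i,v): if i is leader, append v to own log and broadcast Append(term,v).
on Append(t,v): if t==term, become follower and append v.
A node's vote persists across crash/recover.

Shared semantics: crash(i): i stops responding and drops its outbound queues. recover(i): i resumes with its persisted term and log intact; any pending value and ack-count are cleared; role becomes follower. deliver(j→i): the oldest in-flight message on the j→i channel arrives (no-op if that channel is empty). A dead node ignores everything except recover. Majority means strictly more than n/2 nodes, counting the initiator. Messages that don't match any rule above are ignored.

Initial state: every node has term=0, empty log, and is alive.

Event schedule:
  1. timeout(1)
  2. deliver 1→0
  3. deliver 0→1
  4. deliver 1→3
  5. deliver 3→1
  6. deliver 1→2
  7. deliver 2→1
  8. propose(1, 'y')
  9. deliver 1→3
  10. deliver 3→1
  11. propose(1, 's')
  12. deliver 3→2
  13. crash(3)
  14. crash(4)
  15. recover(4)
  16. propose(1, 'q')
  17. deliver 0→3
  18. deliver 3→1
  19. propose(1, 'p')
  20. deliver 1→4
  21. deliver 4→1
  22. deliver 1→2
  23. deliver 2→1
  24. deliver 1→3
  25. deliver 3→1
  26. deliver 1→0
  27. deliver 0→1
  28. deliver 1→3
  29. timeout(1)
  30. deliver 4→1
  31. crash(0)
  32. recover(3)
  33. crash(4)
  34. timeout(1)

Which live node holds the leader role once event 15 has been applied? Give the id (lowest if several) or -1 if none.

e1 timeout(1): 1[cand,t=1,-]
e2 deliver 1→0: 0[foll,t=1,-]
e3 deliver 0→1: ·
e4 deliver 1→3: 3[foll,t=1,-]
e5 deliver 3→1: 1[lead,t=1,-]
e6 deliver 1→2: 2[foll,t=1,-]
e7 deliver 2→1: ·
e8 propose(1,'y'): 1[lead,t=1,y]
e9 deliver 1→3: 3[foll,t=1,y]
e10 deliver 3→1: ·
e11 propose(1,'s'): 1[lead,t=1,y,s]
e12 deliver 3→2: ·
e13 crash(3): 3[✗foll,t=1,y]
e14 crash(4): 4[✗foll,t=0,-]
e15 recover(4): 4[foll,t=0,-]

1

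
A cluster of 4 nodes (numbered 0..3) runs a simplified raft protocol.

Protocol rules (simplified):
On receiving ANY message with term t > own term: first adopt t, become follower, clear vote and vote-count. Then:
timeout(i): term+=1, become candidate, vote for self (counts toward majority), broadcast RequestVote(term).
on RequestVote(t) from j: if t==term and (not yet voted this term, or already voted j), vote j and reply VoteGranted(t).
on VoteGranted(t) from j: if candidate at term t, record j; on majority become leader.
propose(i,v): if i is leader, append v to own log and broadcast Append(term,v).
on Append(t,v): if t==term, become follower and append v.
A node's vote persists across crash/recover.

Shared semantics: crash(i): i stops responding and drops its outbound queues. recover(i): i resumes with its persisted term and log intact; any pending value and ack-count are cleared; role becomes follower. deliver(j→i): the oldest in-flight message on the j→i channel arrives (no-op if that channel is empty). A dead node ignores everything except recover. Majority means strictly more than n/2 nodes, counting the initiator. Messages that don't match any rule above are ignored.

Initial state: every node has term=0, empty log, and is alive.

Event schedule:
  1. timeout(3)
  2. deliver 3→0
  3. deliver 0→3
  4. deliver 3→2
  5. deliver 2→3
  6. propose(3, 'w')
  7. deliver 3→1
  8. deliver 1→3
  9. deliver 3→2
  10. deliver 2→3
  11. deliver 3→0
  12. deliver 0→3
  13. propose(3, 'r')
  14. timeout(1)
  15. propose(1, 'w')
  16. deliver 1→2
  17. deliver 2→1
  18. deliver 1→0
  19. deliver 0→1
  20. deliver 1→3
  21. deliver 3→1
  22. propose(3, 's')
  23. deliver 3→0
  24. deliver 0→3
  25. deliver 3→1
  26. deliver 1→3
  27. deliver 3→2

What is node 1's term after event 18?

e1 timeout(3): 3[cand,t=1,-]
e2 deliver 3→0: 0[foll,t=1,-]
e3 deliver 0→3: ·
e4 deliver 3→2: 2[foll,t=1,-]
e5 deliver 2→3: 3[lead,t=1,-]
e6 propose(3,'w'): 3[lead,t=1,w]
e7 deliver 3→1: 1[foll,t=1,-]
e8 deliver 1→3: ·
e9 deliver 3→2: 2[foll,t=1,w]
e10 deliver 2→3: ·
e11 deliver 3→0: 0[foll,t=1,w]
e12 deliver 0→3: ·
e13 propose(3,'r'): 3[lead,t=1,w,r]
e14 timeout(1): 1[cand,t=2,-]
e15 propose(1,'w'): ·
e16 deliver 1→2: 2[foll,t=2,w]
e17 deliver 2→1: ·
e18 deliver 1→0: 0[foll,t=2,w]

2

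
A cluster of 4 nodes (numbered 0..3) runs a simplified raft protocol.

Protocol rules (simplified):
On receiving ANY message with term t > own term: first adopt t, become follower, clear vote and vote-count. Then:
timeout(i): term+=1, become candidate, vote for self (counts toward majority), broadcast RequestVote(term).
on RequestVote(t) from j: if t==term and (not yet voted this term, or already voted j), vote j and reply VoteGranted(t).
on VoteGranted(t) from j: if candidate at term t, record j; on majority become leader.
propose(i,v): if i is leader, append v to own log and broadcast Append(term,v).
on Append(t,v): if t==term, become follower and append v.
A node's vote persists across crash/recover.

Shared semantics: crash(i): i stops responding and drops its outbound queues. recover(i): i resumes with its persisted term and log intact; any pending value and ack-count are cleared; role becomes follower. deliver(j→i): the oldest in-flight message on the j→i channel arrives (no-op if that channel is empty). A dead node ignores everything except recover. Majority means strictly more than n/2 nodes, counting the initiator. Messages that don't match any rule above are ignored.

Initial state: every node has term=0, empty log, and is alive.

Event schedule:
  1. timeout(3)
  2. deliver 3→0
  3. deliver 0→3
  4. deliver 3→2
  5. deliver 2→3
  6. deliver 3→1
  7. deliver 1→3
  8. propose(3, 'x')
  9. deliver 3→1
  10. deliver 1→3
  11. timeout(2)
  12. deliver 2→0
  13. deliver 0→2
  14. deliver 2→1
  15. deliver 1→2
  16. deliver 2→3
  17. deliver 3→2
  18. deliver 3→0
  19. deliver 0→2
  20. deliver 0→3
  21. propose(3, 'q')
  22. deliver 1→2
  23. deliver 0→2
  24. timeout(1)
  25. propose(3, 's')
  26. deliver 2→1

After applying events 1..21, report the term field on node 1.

2

e1 timeout(3): 3[cand,t=1,-]
e2 deliver 3→0: 0[foll,t=1,-]
e3 deliver 0→3: ·
e4 deliver 3→2: 2[foll,t=1,-]
e5 deliver 2→3: 3[lead,t=1,-]
e6 deliver 3→1: 1[foll,t=1,-]
e7 deliver 1→3: ·
e8 propose(3,'x'): 3[lead,t=1,x]
e9 deliver 3→1: 1[foll,t=1,x]
e10 deliver 1→3: ·
e11 timeout(2): 2[cand,t=2,-]
e12 deliver 2→0: 0[foll,t=2,-]
e13 deliver 0→2: ·
e14 deliver 2→1: 1[foll,t=2,x]
e15 deliver 1→2: 2[lead,t=2,-]
e16 deliver 2→3: 3[foll,t=2,x]
e17 deliver 3→2: ·
e18 deliver 3→0: ·
e19 deliver 0→2: ·
e20 deliver 0→3: ·
e21 propose(3,'q'): ·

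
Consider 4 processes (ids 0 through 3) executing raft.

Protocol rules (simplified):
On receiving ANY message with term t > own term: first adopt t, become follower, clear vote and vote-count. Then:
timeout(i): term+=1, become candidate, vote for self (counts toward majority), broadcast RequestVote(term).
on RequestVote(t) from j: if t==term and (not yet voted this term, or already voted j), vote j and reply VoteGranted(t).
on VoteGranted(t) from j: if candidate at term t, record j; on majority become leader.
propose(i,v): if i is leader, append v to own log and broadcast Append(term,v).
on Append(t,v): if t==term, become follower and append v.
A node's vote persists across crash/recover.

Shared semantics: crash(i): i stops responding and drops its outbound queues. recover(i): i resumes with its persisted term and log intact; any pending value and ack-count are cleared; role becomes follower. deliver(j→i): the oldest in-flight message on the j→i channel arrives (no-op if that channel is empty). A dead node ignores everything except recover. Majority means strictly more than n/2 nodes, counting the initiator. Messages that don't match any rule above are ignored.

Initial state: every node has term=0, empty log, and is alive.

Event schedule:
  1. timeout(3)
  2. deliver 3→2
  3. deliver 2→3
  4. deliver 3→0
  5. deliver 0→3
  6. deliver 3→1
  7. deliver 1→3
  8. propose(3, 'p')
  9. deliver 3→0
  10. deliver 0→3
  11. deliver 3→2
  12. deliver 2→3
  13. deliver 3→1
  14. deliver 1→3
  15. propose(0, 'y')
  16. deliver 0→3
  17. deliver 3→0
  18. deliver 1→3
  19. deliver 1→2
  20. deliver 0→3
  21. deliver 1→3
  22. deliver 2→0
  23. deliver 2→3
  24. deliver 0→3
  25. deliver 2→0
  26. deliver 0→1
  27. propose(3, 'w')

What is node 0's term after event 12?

1

1. timeout(3):  <3:cand t1 ->
2. deliver 3→2:  <2:foll t1 ->
3. deliver 2→3:  nop
4. deliver 3→0:  <0:foll t1 ->
5. deliver 0→3:  <3:lead t1 ->
6. deliver 3→1:  <1:foll t1 ->
7. deliver 1→3:  nop
8. propose(3,'p'):  <3:lead t1 p>
9. deliver 3→0:  <0:foll t1 p>
10. deliver 0→3:  nop
11. deliver 3→2:  <2:foll t1 p>
12. deliver 2→3:  nop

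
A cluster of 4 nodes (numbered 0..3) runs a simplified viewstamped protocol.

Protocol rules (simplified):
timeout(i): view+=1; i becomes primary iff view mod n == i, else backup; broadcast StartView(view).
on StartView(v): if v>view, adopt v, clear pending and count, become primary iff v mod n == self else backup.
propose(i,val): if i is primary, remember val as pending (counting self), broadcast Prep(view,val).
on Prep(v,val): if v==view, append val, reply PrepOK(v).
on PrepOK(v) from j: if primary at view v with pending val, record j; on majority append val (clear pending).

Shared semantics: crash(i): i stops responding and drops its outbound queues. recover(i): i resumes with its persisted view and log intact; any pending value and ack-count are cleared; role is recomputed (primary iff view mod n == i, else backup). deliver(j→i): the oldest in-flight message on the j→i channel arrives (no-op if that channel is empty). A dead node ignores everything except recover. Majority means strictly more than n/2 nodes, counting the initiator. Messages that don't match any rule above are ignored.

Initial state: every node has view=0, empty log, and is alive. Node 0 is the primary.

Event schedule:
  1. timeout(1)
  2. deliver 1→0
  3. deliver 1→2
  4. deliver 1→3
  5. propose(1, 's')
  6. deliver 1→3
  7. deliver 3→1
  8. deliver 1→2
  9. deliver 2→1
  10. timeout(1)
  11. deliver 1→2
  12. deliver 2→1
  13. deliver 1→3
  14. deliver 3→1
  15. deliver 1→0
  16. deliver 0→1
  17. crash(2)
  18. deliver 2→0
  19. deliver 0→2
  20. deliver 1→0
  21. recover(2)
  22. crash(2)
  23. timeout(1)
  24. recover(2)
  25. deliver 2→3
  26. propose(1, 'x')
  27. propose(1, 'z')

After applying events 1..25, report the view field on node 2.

e1 timeout(1): 1[prim,v=1,-]
e2 deliver 1→0: 0[back,v=1,-]
e3 deliver 1→2: 2[back,v=1,-]
e4 deliver 1→3: 3[back,v=1,-]
e5 propose(1,'s'): ·
e6 deliver 1→3: 3[back,v=1,s]
e7 deliver 3→1: ·
e8 deliver 1→2: 2[back,v=1,s]
e9 deliver 2→1: 1[prim,v=1,s]
e10 timeout(1): 1[back,v=2,s]
e11 deliver 1→2: 2[prim,v=2,s]
e12 deliver 2→1: ·
e13 deliver 1→3: 3[back,v=2,s]
e14 deliver 3→1: ·
e15 deliver 1→0: 0[back,v=1,s]
e16 deliver 0→1: ·
e17 crash(2): 2[✗prim,v=2,s]
e18 deliver 2→0: ·
e19 deliver 0→2: ·
e20 deliver 1→0: 0[back,v=2,s]
e21 recover(2): 2[prim,v=2,s]
e22 crash(2): 2[✗prim,v=2,s]
e23 timeout(1): 1[back,v=3,s]
e24 recover(2): 2[prim,v=2,s]
e25 deliver 2→3: ·

2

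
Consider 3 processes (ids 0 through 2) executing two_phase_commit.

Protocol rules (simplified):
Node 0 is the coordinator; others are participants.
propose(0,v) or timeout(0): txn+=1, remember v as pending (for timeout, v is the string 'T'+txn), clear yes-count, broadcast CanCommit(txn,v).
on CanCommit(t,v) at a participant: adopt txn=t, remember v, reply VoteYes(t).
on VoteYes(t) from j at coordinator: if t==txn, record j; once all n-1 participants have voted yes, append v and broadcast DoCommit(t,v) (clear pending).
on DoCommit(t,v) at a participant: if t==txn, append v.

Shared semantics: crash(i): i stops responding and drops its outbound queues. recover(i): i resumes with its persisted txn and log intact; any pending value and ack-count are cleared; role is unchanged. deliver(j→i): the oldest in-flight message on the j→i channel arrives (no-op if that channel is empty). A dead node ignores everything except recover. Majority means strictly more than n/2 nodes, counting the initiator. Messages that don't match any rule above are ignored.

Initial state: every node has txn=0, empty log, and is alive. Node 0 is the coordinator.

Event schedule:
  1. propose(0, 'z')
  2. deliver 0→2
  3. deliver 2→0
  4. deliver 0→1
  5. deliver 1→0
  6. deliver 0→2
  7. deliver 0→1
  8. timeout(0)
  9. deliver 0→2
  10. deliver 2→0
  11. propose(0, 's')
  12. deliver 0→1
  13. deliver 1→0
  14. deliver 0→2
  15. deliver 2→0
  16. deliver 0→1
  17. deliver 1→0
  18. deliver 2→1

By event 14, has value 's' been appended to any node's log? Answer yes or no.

1. propose(0,'z'):  <0:coor t1 ->
2. deliver 0→2:  <2:part t1 ->
3. deliver 2→0:  nop
4. deliver 0→1:  <1:part t1 ->
5. deliver 1→0:  <0:coor t1 z>
6. deliver 0→2:  <2:part t1 z>
7. deliver 0→1:  <1:part t1 z>
8. timeout(0):  <0:coor t2 z>
9. deliver 0→2:  <2:part t2 z>
10. deliver 2→0:  nop
11. propose(0,'s'):  <0:coor t3 z>
12. deliver 0→1:  <1:part t2 z>
13. deliver 1→0:  nop
14. deliver 0→2:  <2:part t3 z>

no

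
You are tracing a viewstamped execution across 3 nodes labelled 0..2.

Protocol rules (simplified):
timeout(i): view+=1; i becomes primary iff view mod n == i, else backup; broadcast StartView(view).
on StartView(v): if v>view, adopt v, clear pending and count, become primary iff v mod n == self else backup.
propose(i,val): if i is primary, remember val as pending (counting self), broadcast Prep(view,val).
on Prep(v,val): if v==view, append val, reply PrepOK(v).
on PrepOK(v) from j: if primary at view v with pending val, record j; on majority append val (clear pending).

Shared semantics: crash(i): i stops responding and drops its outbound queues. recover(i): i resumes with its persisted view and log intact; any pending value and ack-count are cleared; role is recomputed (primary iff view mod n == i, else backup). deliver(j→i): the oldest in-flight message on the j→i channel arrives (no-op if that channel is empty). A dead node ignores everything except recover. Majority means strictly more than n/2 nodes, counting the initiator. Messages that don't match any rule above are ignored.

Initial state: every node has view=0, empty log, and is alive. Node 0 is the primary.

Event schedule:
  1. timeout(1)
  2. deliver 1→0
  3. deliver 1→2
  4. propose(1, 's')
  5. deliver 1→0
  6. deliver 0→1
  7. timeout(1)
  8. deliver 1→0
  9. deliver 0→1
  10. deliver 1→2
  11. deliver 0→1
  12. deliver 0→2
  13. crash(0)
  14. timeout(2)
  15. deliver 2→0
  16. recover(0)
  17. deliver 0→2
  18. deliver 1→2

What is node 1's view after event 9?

e1 timeout(1): 1[prim,v=1,-]
e2 deliver 1→0: 0[back,v=1,-]
e3 deliver 1→2: 2[back,v=1,-]
e4 propose(1,'s'): ·
e5 deliver 1→0: 0[back,v=1,s]
e6 deliver 0→1: 1[prim,v=1,s]
e7 timeout(1): 1[back,v=2,s]
e8 deliver 1→0: 0[back,v=2,s]
e9 deliver 0→1: ·

2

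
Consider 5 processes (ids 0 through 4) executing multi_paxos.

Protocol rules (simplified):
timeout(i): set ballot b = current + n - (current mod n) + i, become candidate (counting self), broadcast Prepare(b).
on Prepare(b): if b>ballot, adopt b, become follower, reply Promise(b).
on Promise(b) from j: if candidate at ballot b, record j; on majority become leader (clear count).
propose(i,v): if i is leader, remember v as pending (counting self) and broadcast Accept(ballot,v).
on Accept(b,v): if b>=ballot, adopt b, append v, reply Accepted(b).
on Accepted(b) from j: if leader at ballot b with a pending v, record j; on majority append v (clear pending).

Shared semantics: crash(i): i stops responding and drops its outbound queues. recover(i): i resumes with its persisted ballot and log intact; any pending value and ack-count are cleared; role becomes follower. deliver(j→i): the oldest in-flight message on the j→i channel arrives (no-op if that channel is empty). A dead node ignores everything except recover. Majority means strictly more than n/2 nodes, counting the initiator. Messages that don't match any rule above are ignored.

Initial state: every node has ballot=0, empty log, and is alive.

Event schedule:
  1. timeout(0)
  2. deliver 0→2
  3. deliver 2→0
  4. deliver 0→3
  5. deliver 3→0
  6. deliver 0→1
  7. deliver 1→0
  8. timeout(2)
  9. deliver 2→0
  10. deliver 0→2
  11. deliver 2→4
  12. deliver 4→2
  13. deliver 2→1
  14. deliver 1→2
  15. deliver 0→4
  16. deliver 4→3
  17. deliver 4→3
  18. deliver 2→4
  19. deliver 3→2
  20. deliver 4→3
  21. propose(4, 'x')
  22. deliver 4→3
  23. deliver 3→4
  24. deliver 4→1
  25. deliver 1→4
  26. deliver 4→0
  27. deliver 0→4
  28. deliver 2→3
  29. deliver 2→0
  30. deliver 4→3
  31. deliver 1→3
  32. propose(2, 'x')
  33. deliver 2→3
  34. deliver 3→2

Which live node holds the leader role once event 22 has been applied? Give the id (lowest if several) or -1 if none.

e1 timeout(0): 0[cand,b=5,-]
e2 deliver 0→2: 2[foll,b=5,-]
e3 deliver 2→0: ·
e4 deliver 0→3: 3[foll,b=5,-]
e5 deliver 3→0: 0[lead,b=5,-]
e6 deliver 0→1: 1[foll,b=5,-]
e7 deliver 1→0: ·
e8 timeout(2): 2[cand,b=12,-]
e9 deliver 2→0: 0[foll,b=12,-]
e10 deliver 0→2: ·
e11 deliver 2→4: 4[foll,b=12,-]
e12 deliver 4→2: 2[lead,b=12,-]
e13 deliver 2→1: 1[foll,b=12,-]
e14 deliver 1→2: ·
e15 deliver 0→4: ·
e16 deliver 4→3: ·
e17 deliver 4→3: ·
e18 deliver 2→4: ·
e19 deliver 3→2: ·
e20 deliver 4→3: ·
e21 propose(4,'x'): ·
e22 deliver 4→3: ·

2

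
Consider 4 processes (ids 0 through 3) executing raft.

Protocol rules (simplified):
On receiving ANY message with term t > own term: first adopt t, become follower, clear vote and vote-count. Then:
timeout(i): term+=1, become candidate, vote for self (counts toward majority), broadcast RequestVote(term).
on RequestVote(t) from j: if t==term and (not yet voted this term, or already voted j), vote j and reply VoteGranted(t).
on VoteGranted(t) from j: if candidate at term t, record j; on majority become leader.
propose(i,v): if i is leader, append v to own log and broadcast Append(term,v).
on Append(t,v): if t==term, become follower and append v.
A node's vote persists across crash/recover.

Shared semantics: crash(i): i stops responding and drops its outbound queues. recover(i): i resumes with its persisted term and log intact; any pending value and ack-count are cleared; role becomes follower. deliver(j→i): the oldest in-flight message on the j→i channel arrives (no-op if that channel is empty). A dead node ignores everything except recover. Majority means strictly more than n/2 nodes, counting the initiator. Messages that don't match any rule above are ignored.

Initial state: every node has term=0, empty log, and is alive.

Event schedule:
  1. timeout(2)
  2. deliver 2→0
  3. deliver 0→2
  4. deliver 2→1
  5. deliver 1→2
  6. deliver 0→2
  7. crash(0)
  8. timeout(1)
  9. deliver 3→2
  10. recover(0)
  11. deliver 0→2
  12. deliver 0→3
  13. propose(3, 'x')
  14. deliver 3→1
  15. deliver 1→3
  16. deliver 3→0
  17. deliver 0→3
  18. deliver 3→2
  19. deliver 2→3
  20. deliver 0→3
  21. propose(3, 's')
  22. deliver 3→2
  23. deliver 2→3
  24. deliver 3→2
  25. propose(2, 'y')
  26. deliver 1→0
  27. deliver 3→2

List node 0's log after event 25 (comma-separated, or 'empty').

step 1 timeout(2): 2={cand,t=1,log=-}
step 2 deliver 2→0: 0={foll,t=1,log=-}
step 3 deliver 0→2: —
step 4 deliver 2→1: 1={foll,t=1,log=-}
step 5 deliver 1→2: 2={lead,t=1,log=-}
step 6 deliver 0→2: —
step 7 crash(0): 0={✗foll,t=1,log=-}
step 8 timeout(1): 1={cand,t=2,log=-}
step 9 deliver 3→2: —
step 10 recover(0): 0={foll,t=1,log=-}
step 11 deliver 0→2: —
step 12 deliver 0→3: —
step 13 propose(3,'x'): —
step 14 deliver 3→1: —
step 15 deliver 1→3: 3={foll,t=2,log=-}
step 16 deliver 3→0: —
step 17 deliver 0→3: —
step 18 deliver 3→2: —
step 19 deliver 2→3: —
step 20 deliver 0→3: —
step 21 propose(3,'s'): —
step 22 deliver 3→2: —
step 23 deliver 2→3: —
step 24 deliver 3→2: —
step 25 propose(2,'y'): 2={lead,t=1,log=y}

empty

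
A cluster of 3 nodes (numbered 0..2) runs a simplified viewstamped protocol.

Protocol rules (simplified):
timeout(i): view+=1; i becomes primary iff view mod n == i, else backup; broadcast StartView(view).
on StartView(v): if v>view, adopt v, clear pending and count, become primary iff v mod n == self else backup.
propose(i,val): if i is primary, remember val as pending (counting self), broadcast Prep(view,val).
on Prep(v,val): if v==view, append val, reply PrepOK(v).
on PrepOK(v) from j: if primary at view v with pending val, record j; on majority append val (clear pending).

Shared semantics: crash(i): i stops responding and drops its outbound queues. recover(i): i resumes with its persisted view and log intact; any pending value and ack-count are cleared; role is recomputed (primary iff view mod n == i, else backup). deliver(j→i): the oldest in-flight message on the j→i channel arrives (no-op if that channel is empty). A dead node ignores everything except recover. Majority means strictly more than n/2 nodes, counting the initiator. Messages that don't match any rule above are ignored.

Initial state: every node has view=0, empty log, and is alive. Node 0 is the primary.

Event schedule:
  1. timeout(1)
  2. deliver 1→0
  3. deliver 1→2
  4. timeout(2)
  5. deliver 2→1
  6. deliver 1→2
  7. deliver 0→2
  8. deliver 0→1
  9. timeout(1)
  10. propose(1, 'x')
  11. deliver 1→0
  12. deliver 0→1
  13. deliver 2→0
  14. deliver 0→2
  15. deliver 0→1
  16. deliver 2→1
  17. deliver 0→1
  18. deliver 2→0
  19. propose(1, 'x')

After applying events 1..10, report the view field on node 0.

[1] timeout(1) → N1(prim v1 [-])
[2] deliver 1→0 → N0(back v1 [-])
[3] deliver 1→2 → N2(back v1 [-])
[4] timeout(2) → N2(prim v2 [-])
[5] deliver 2→1 → N1(back v2 [-])
[6] deliver 1→2 → ∅
[7] deliver 0→2 → ∅
[8] deliver 0→1 → ∅
[9] timeout(1) → N1(back v3 [-])
[10] propose(1,'x') → ∅

1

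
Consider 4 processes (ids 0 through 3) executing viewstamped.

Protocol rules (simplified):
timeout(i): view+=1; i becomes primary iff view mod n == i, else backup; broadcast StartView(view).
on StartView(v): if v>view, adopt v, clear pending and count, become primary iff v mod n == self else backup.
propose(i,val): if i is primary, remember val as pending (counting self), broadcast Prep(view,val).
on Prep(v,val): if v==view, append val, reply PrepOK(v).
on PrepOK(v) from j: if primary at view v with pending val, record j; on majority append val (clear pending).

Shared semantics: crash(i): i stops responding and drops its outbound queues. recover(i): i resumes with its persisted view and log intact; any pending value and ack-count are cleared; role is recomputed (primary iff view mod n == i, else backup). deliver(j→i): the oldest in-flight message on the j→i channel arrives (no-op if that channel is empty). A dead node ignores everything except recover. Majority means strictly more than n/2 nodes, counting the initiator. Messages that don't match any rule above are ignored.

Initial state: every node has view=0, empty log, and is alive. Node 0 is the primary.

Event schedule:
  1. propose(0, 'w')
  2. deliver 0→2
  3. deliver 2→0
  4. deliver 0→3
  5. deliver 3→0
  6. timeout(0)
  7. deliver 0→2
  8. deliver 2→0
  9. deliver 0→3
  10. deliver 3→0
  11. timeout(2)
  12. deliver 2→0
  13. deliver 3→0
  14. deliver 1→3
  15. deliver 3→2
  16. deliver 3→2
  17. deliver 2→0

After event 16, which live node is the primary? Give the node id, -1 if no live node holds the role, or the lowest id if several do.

2

1. propose(0,'w'):  nop
2. deliver 0→2:  <2:back v0 w>
3. deliver 2→0:  nop
4. deliver 0→3:  <3:back v0 w>
5. deliver 3→0:  <0:prim v0 w>
6. timeout(0):  <0:back v1 w>
7. deliver 0→2:  <2:back v1 w>
8. deliver 2→0:  nop
9. deliver 0→3:  <3:back v1 w>
10. deliver 3→0:  nop
11. timeout(2):  <2:prim v2 w>
12. deliver 2→0:  <0:back v2 w>
13. deliver 3→0:  nop
14. deliver 1→3:  nop
15. deliver 3→2:  nop
16. deliver 3→2:  nop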